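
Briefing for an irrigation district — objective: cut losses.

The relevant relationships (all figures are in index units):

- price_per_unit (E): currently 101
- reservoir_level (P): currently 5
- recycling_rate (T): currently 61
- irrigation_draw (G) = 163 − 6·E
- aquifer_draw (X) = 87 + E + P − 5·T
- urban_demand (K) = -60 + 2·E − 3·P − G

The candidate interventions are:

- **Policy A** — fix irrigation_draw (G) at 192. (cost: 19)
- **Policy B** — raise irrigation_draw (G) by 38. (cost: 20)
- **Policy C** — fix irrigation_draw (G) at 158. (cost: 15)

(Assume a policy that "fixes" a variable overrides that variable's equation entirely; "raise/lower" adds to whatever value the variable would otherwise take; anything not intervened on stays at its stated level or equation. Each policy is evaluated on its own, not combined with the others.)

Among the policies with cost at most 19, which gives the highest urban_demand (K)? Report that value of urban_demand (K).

-31

Policy A (G := 192):
  E = 101
  P = 5
  G = 192
  K = -60 + 2·101 − 3·5 − 192 = -65
Policy C (G := 158):
  E = 101
  P = 5
  G = 158
  K = -60 + 2·101 − 3·5 − 158 = -31
Comparing — Policy A: K=-65, Policy C: K=-31. Highest is -31 (Policy C).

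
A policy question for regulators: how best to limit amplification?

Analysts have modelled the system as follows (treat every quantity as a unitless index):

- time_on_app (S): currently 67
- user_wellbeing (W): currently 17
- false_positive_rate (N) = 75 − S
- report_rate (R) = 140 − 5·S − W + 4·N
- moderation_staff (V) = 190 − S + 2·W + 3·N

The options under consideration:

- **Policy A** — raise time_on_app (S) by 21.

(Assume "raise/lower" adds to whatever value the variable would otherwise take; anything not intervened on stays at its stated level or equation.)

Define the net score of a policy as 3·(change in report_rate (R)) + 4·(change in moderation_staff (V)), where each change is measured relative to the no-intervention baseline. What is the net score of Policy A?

Baseline:
  S = 67
  W = 17
  N = 75 − 67 = 8
  R = 140 − 5·67 − 17 + 4·8 = -180
  V = 190 − 67 + 2·17 + 3·8 = 181
Policy A (S + 21):
  S = 67 + 21 = 88
  W = 17
  N = 75 − 88 = -13
  R = 140 − 5·88 − 17 + 4·(-13) = -369
  V = 190 − 88 + 2·17 + 3·(-13) = 97
ΔR = -369 − (-180) = -189; ΔV = 97 − 181 = -84
Score = 3·(-189) + 4·(-84) = -903

-903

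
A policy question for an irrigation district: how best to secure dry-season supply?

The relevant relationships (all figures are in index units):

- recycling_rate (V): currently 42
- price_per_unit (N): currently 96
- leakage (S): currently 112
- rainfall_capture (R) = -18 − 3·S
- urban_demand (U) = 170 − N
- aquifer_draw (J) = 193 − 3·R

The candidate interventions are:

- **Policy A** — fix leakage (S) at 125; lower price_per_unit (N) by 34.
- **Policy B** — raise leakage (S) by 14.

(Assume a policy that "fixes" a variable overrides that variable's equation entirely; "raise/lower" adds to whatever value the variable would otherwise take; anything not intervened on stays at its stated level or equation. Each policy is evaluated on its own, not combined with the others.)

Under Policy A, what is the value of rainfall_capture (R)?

-393

Policy A (S := 125, N − 34):
  S = 125
  R = -18 − 3·125 = -393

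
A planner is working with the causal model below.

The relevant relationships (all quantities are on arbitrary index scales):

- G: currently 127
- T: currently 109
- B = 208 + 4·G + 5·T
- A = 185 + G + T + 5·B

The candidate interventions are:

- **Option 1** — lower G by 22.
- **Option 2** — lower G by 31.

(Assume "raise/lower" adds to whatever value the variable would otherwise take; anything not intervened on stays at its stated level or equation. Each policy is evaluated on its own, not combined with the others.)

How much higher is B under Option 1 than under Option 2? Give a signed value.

Option 1 (G − 22):
  G = 127 − 22 = 105
  T = 109
  B = 208 + 4·105 + 5·109 = 1173
Option 2 (G − 31):
  G = 127 − 31 = 96
  T = 109
  B = 208 + 4·96 + 5·109 = 1137
B: 1173 − 1137 = 36

36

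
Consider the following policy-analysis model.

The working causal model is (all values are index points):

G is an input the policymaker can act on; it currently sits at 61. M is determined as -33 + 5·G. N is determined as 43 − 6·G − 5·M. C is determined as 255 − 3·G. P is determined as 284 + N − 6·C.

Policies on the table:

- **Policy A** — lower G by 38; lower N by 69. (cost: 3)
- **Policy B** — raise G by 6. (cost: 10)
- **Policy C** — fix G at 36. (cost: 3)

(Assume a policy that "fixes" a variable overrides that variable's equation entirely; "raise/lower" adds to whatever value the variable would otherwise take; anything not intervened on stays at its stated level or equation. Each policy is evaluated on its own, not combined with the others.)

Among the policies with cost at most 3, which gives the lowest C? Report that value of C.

147

Policy A (G − 38, N − 69):
  G = 61 − 38 = 23
  C = 255 − 3·23 = 186
Policy C (G := 36):
  G = 36
  C = 255 − 3·36 = 147
Comparing — Policy A: C=186, Policy C: C=147. Lowest is 147 (Policy C).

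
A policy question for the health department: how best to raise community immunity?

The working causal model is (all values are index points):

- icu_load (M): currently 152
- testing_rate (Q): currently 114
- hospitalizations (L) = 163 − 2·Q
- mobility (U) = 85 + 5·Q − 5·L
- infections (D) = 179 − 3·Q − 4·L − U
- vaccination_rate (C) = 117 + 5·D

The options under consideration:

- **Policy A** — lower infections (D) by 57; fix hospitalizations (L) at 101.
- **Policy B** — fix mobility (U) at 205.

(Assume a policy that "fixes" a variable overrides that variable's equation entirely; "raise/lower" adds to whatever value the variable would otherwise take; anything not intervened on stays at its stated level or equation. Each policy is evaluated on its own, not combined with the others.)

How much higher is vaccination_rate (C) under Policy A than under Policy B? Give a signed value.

-3330

Policy A (D − 57, L := 101):
  Q = 114
  L = 101
  U = 85 + 5·114 − 5·101 = 150
  D = 179 − 3·114 − 4·101 − 150 (−57 from intervention) = -774
  C = 117 + 5·(-774) = -3753
Policy B (U := 205):
  Q = 114
  L = 163 − 2·114 = -65
  U = 205
  D = 179 − 3·114 − 4·(-65) − 205 = -108
  C = 117 + 5·(-108) = -423
C: -3753 − (-423) = -3330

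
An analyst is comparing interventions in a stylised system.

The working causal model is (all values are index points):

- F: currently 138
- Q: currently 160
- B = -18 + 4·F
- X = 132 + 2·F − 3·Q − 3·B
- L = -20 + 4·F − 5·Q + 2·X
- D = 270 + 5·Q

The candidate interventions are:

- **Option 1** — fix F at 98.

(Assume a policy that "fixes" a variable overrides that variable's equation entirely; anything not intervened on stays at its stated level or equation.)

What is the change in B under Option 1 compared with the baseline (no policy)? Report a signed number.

-160

Baseline:
  F = 138
  B = -18 + 4·138 = 534
Option 1 (F := 98):
  F = 98
  B = -18 + 4·98 = 374
Change in B: 374 − 534 = -160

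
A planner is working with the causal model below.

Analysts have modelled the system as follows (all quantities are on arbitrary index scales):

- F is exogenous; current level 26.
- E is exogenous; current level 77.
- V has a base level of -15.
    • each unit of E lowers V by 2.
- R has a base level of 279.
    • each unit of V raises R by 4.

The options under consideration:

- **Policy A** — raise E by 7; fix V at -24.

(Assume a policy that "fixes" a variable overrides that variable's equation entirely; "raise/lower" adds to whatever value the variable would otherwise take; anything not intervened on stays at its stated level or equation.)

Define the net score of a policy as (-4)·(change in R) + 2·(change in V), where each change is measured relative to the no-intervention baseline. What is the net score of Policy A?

-2030

Baseline:
  E = 77
  V = -15 − 2·77 = -169
  R = 279 + 4·(-169) = -397
Policy A (E + 7, V := -24):
  E = 77 + 7 = 84
  V = -24
  R = 279 + 4·(-24) = 183
ΔR = 183 − (-397) = 580; ΔV = -24 − (-169) = 145
Score = (-4)·580 + 2·145 = -2030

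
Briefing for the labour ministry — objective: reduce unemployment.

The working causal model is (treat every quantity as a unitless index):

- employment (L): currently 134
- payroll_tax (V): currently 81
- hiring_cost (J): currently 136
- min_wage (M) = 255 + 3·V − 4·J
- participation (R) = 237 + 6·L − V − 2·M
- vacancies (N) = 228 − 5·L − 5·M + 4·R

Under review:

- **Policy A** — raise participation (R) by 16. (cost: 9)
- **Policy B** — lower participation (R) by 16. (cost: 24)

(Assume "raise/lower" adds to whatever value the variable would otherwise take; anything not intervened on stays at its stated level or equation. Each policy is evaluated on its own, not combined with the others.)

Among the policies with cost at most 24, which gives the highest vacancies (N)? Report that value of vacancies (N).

4060

Policy A (R + 16):
  L = 134
  V = 81
  J = 136
  M = 255 + 3·81 − 4·136 = -46
  R = 237 + 6·134 − 81 − 2·(-46) (+16 from intervention) = 1068
  N = 228 − 5·134 − 5·(-46) + 4·1068 = 4060
Policy B (R − 16):
  L = 134
  V = 81
  J = 136
  M = 255 + 3·81 − 4·136 = -46
  R = 237 + 6·134 − 81 − 2·(-46) (−16 from intervention) = 1036
  N = 228 − 5·134 − 5·(-46) + 4·1036 = 3932
Comparing — Policy A: N=4060, Policy B: N=3932. Highest is 4060 (Policy A).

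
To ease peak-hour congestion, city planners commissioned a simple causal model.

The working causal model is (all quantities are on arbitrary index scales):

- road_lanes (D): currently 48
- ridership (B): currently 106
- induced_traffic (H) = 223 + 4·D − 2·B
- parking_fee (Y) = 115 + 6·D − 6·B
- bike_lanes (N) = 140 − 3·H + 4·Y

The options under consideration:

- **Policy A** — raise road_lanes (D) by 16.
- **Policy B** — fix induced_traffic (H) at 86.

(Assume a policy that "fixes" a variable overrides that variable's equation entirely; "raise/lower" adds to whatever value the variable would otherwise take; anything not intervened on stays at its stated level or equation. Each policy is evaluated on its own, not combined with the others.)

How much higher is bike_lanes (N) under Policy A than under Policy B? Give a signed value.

-159

Policy A (D + 16):
  D = 48 + 16 = 64
  B = 106
  H = 223 + 4·64 − 2·106 = 267
  Y = 115 + 6·64 − 6·106 = -137
  N = 140 − 3·267 + 4·(-137) = -1209
Policy B (H := 86):
  D = 48
  B = 106
  H = 86
  Y = 115 + 6·48 − 6·106 = -233
  N = 140 − 3·86 + 4·(-233) = -1050
N: -1209 − (-1050) = -159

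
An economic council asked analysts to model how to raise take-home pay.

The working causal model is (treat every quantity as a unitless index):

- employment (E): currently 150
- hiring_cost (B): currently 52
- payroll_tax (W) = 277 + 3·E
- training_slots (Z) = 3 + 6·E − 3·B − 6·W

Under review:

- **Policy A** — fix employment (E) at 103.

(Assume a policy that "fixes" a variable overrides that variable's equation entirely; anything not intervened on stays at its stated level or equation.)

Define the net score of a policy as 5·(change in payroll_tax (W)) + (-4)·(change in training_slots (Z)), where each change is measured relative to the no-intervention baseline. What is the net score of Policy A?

Baseline:
  E = 150
  B = 52
  W = 277 + 3·150 = 727
  Z = 3 + 6·150 − 3·52 − 6·727 = -3615
Policy A (E := 103):
  E = 103
  B = 52
  W = 277 + 3·103 = 586
  Z = 3 + 6·103 − 3·52 − 6·586 = -3051
ΔW = 586 − 727 = -141; ΔZ = -3051 − (-3615) = 564
Score = 5·(-141) + (-4)·564 = -2961

-2961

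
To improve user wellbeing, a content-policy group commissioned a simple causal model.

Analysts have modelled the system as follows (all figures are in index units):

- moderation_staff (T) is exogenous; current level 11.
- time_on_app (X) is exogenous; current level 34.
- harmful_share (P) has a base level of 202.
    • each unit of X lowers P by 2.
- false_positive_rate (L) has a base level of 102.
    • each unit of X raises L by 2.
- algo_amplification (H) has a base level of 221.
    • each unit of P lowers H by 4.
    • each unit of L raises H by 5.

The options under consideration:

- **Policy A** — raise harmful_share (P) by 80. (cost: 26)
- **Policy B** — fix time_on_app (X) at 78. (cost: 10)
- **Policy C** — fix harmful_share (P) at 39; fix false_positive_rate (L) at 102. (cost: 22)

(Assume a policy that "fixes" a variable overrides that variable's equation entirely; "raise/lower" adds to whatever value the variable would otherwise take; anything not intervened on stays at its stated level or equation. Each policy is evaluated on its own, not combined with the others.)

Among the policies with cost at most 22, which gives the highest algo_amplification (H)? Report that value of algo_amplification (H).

Policy B (X := 78):
  X = 78
  P = 202 − 2·78 = 46
  L = 102 + 2·78 = 258
  H = 221 − 4·46 + 5·258 = 1327
Policy C (P := 39, L := 102):
  X = 34
  P = 39
  L = 102
  H = 221 − 4·39 + 5·102 = 575
Comparing — Policy B: H=1327, Policy C: H=575. Highest is 1327 (Policy B).

1327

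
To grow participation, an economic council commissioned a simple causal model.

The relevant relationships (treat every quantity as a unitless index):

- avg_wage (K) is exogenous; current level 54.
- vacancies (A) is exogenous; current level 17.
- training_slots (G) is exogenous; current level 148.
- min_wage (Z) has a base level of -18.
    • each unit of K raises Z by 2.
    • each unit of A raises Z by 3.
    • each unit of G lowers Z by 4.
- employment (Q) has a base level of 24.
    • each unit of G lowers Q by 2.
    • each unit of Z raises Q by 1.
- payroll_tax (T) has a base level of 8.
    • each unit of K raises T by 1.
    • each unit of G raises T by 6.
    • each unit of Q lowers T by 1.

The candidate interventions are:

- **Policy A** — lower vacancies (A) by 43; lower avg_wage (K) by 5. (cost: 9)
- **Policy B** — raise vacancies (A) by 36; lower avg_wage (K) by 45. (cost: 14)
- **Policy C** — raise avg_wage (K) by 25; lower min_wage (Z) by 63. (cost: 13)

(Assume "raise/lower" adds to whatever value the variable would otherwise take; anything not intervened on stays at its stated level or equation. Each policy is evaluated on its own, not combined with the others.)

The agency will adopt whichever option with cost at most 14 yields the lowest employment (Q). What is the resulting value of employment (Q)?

Policy A (A − 43, K − 5):
  K = 54 − 5 = 49
  A = 17 − 43 = -26
  G = 148
  Z = -18 + 2·49 + 3·(-26) − 4·148 = -590
  Q = 24 − 2·148 + (-590) = -862
Policy B (A + 36, K − 45):
  K = 54 − 45 = 9
  A = 17 + 36 = 53
  G = 148
  Z = -18 + 2·9 + 3·53 − 4·148 = -433
  Q = 24 − 2·148 + (-433) = -705
Policy C (K + 25, Z − 63):
  K = 54 + 25 = 79
  A = 17
  G = 148
  Z = -18 + 2·79 + 3·17 − 4·148 (−63 from intervention) = -464
  Q = 24 − 2·148 + (-464) = -736
Comparing — Policy A: Q=-862, Policy B: Q=-705, Policy C: Q=-736. Lowest is -862 (Policy A).

-862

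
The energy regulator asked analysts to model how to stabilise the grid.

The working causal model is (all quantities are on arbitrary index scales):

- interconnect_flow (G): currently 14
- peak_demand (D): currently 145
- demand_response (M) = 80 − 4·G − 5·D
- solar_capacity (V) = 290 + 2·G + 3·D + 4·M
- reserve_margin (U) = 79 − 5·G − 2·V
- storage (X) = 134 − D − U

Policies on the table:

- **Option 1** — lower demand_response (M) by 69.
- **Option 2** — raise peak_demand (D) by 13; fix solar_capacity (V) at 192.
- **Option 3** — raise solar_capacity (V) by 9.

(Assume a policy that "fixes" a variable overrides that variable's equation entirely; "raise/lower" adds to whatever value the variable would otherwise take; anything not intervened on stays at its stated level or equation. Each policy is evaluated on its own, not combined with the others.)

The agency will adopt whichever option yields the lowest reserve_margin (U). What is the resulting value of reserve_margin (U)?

Option 1 (M − 69):
  G = 14
  D = 145
  M = 80 − 4·14 − 5·145 (−69 from intervention) = -770
  V = 290 + 2·14 + 3·145 + 4·(-770) = -2327
  U = 79 − 5·14 − 2·(-2327) = 4663
Option 2 (D + 13, V := 192):
  G = 14
  D = 145 + 13 = 158
  M = 80 − 4·14 − 5·158 = -766
  V = 192
  U = 79 − 5·14 − 2·192 = -375
Option 3 (V + 9):
  G = 14
  D = 145
  M = 80 − 4·14 − 5·145 = -701
  V = 290 + 2·14 + 3·145 + 4·(-701) (+9 from intervention) = -2042
  U = 79 − 5·14 − 2·(-2042) = 4093
Comparing — Option 1: U=4663, Option 2: U=-375, Option 3: U=4093. Lowest is -375 (Option 2).

-375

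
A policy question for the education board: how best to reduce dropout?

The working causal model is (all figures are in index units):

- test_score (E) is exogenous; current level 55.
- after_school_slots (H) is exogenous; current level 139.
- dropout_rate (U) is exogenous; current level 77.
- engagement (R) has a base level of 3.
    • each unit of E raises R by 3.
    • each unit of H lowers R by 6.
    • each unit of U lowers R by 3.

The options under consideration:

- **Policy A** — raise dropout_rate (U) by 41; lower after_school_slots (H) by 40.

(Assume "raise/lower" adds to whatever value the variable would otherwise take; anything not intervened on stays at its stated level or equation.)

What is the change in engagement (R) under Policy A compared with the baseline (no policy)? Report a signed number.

117

Baseline:
  E = 55
  H = 139
  U = 77
  R = 3 + 3·55 − 6·139 − 3·77 = -897
Policy A (U + 41, H − 40):
  E = 55
  H = 139 − 40 = 99
  U = 77 + 41 = 118
  R = 3 + 3·55 − 6·99 − 3·118 = -780
Change in R: -780 − (-897) = 117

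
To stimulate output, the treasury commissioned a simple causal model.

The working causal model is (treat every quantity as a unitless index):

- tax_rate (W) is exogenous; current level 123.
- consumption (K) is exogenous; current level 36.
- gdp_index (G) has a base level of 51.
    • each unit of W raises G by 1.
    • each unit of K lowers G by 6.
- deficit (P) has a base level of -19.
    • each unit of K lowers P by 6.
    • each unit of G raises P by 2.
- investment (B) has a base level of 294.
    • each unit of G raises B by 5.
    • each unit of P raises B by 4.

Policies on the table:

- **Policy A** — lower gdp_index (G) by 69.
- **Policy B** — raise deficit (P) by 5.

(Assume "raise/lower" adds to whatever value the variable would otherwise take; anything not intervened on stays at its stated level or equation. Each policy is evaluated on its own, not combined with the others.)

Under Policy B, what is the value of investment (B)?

Policy B (P + 5):
  W = 123
  K = 36
  G = 51 + 123 − 6·36 = -42
  P = -19 − 6·36 + 2·(-42) (+5 from intervention) = -314
  B = 294 + 5·(-42) + 4·(-314) = -1172

-1172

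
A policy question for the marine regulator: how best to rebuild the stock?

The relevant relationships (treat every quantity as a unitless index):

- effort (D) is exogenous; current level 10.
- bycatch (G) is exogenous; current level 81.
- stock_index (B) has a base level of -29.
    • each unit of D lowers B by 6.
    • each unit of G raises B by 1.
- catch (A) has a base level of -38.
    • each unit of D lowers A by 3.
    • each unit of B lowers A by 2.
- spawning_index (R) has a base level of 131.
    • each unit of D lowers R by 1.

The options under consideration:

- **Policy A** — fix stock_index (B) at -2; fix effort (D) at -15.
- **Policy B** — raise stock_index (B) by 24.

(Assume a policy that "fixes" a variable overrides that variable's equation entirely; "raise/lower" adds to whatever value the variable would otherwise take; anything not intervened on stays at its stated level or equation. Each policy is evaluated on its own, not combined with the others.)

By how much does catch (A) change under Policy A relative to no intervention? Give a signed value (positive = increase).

Baseline:
  D = 10
  G = 81
  B = -29 − 6·10 + 81 = -8
  A = -38 − 3·10 − 2·(-8) = -52
Policy A (B := -2, D := -15):
  D = -15
  G = 81
  B = -2
  A = -38 − 3·(-15) − 2·(-2) = 11
Change in A: 11 − (-52) = 63

63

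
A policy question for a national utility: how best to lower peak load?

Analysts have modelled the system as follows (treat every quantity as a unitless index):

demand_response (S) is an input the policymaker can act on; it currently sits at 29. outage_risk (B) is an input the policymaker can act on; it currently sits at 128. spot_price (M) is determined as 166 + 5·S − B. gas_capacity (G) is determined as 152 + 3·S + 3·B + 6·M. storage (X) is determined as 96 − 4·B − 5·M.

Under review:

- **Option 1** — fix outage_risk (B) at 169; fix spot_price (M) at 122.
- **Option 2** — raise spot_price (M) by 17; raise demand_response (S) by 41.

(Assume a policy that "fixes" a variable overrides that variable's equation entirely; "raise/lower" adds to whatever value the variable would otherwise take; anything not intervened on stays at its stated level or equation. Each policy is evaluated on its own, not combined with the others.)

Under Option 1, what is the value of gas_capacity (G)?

Option 1 (B := 169, M := 122):
  S = 29
  B = 169
  M = 122
  G = 152 + 3·29 + 3·169 + 6·122 = 1478

1478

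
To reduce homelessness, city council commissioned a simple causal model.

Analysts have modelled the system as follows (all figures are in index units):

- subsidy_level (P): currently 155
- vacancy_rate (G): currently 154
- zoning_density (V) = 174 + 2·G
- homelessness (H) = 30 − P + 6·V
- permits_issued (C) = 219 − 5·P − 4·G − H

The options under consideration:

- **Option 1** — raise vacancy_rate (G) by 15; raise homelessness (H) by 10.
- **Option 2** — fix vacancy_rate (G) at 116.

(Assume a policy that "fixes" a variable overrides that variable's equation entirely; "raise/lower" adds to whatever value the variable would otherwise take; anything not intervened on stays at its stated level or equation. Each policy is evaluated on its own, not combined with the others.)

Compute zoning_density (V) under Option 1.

512

Option 1 (G + 15, H + 10):
  G = 154 + 15 = 169
  V = 174 + 2·169 = 512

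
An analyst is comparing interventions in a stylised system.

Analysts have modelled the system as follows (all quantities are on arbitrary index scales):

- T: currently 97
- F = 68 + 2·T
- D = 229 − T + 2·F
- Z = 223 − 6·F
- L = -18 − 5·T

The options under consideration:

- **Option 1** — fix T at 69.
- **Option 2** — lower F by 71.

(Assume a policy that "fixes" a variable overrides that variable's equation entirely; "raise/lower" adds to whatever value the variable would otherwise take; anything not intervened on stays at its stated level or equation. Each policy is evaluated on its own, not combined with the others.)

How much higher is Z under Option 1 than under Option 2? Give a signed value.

Option 1 (T := 69):
  T = 69
  F = 68 + 2·69 = 206
  Z = 223 − 6·206 = -1013
Option 2 (F − 71):
  T = 97
  F = 68 + 2·97 (−71 from intervention) = 191
  Z = 223 − 6·191 = -923
Z: -1013 − (-923) = -90

-90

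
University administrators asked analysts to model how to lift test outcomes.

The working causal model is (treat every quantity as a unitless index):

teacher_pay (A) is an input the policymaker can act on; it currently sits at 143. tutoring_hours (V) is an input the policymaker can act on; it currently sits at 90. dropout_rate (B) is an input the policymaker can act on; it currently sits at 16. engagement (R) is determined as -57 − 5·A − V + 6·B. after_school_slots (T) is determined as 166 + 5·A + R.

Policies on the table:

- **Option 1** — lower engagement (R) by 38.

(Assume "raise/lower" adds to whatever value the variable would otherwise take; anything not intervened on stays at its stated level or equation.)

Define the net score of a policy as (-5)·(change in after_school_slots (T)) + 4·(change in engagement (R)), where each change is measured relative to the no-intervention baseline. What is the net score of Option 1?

38

Baseline:
  A = 143
  V = 90
  B = 16
  R = -57 − 5·143 − 90 + 6·16 = -766
  T = 166 + 5·143 + (-766) = 115
Option 1 (R − 38):
  A = 143
  V = 90
  B = 16
  R = -57 − 5·143 − 90 + 6·16 (−38 from intervention) = -804
  T = 166 + 5·143 + (-804) = 77
ΔT = 77 − 115 = -38; ΔR = -804 − (-766) = -38
Score = (-5)·(-38) + 4·(-38) = 38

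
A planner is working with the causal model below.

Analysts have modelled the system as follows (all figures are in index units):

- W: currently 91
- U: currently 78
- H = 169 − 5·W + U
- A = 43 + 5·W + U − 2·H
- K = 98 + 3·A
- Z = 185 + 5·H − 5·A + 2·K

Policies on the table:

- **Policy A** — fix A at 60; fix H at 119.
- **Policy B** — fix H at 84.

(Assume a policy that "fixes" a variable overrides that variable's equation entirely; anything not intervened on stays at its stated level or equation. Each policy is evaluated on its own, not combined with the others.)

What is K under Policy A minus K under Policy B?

Policy A (A := 60, H := 119):
  W = 91
  U = 78
  H = 119
  A = 60
  K = 98 + 3·60 = 278
Policy B (H := 84):
  W = 91
  U = 78
  H = 84
  A = 43 + 5·91 + 78 − 2·84 = 408
  K = 98 + 3·408 = 1322
K: 278 − 1322 = -1044

-1044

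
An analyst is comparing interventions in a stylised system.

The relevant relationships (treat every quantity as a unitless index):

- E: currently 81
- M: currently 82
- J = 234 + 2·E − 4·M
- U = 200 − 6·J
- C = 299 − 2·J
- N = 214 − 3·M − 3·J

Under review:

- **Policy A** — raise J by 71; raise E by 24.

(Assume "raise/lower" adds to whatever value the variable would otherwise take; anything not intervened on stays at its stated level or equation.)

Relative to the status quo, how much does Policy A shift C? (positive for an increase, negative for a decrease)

-238

Baseline:
  E = 81
  M = 82
  J = 234 + 2·81 − 4·82 = 68
  C = 299 − 2·68 = 163
Policy A (J + 71, E + 24):
  E = 81 + 24 = 105
  M = 82
  J = 234 + 2·105 − 4·82 (+71 from intervention) = 187
  C = 299 − 2·187 = -75
Change in C: -75 − 163 = -238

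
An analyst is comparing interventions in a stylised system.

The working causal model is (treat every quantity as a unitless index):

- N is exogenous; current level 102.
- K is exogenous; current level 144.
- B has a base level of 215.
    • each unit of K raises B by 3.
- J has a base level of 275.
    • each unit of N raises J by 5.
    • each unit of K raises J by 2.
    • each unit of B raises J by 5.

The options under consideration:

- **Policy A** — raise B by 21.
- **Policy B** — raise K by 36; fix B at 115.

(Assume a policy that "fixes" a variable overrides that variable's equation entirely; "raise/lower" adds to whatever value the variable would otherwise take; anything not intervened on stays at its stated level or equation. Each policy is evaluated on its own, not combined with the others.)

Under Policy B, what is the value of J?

Policy B (K + 36, B := 115):
  N = 102
  K = 144 + 36 = 180
  B = 115
  J = 275 + 5·102 + 2·180 + 5·115 = 1720

1720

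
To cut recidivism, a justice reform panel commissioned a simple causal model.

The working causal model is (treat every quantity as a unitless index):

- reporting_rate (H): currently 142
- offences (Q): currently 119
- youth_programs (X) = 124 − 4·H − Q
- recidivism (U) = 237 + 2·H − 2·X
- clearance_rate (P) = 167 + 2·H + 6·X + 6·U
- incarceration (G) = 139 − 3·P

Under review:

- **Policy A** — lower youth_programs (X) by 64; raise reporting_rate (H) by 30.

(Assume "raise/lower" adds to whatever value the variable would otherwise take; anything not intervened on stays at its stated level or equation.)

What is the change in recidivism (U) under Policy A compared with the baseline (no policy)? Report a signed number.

428

Baseline:
  H = 142
  Q = 119
  X = 124 − 4·142 − 119 = -563
  U = 237 + 2·142 − 2·(-563) = 1647
Policy A (X − 64, H + 30):
  H = 142 + 30 = 172
  Q = 119
  X = 124 − 4·172 − 119 (−64 from intervention) = -747
  U = 237 + 2·172 − 2·(-747) = 2075
Change in U: 2075 − 1647 = 428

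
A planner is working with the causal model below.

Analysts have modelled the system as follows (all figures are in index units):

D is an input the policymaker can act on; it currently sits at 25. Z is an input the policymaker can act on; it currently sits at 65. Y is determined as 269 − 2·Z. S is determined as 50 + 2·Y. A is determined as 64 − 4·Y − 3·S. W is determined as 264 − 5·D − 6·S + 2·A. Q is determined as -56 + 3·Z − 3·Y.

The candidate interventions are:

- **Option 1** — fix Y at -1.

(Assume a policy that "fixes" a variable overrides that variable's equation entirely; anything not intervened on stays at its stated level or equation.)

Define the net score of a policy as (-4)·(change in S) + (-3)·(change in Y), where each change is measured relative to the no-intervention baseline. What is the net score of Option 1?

1540

Baseline:
  Z = 65
  Y = 269 − 2·65 = 139
  S = 50 + 2·139 = 328
Option 1 (Y := -1):
  Z = 65
  Y = -1
  S = 50 + 2·(-1) = 48
ΔS = 48 − 328 = -280; ΔY = -1 − 139 = -140
Score = (-4)·(-280) + (-3)·(-140) = 1540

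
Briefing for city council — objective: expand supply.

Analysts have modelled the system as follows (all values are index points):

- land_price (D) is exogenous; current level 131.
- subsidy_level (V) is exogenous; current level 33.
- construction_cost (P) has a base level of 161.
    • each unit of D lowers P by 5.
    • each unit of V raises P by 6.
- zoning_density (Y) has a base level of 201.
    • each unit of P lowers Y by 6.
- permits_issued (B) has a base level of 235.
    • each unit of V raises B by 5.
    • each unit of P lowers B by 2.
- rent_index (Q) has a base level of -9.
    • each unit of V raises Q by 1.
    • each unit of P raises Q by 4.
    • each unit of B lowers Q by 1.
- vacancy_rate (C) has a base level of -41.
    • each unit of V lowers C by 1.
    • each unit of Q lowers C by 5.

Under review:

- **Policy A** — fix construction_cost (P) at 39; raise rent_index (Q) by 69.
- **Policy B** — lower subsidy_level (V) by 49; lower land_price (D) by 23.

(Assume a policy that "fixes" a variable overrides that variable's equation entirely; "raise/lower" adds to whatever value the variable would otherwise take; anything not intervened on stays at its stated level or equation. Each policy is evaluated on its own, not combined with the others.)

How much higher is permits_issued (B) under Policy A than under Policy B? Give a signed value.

Policy A (P := 39, Q + 69):
  D = 131
  V = 33
  P = 39
  B = 235 + 5·33 − 2·39 = 322
Policy B (V − 49, D − 23):
  D = 131 − 23 = 108
  V = 33 − 49 = -16
  P = 161 − 5·108 + 6·(-16) = -475
  B = 235 + 5·(-16) − 2·(-475) = 1105
B: 322 − 1105 = -783

-783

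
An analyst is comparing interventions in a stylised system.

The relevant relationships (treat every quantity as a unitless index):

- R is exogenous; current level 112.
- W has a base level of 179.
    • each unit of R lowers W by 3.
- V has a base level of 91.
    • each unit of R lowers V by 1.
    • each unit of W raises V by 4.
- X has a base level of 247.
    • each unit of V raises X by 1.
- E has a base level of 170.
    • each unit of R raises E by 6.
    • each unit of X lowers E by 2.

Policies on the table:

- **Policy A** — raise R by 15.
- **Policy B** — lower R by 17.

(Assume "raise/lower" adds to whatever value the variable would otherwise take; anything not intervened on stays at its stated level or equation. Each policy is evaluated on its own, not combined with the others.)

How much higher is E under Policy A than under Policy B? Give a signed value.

Policy A (R + 15):
  R = 112 + 15 = 127
  W = 179 − 3·127 = -202
  V = 91 − 127 + 4·(-202) = -844
  X = 247 + (-844) = -597
  E = 170 + 6·127 − 2·(-597) = 2126
Policy B (R − 17):
  R = 112 − 17 = 95
  W = 179 − 3·95 = -106
  V = 91 − 95 + 4·(-106) = -428
  X = 247 + (-428) = -181
  E = 170 + 6·95 − 2·(-181) = 1102
E: 2126 − 1102 = 1024

1024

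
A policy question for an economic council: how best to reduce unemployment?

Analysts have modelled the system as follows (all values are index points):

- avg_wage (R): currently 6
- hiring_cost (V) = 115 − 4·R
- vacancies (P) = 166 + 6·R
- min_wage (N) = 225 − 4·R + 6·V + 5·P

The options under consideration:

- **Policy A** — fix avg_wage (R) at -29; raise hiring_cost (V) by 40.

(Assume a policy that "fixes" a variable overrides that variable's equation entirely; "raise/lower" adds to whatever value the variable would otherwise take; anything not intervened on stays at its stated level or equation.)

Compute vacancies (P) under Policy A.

-8

Policy A (R := -29, V + 40):
  R = -29
  P = 166 + 6·(-29) = -8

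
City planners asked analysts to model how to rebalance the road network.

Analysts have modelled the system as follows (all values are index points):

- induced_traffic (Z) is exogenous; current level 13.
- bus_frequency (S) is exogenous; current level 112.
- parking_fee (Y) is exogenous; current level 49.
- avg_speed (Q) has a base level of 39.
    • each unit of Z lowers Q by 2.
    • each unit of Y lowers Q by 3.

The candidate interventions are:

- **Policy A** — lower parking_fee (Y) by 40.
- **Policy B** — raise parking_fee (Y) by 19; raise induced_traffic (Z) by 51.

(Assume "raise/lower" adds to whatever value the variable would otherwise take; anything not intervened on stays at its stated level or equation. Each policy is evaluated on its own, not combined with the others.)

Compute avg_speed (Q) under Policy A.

Policy A (Y − 40):
  Z = 13
  Y = 49 − 40 = 9
  Q = 39 − 2·13 − 3·9 = -14

-14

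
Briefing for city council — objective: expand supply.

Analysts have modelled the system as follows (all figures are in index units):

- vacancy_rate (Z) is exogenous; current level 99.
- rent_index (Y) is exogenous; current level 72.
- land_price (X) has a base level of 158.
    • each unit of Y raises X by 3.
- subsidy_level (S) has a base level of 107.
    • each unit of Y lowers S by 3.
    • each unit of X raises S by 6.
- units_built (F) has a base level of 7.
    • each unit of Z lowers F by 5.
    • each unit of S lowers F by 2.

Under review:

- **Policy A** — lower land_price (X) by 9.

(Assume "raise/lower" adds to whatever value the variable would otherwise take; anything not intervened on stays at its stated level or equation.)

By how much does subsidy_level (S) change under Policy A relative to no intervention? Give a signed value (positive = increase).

Baseline:
  Y = 72
  X = 158 + 3·72 = 374
  S = 107 − 3·72 + 6·374 = 2135
Policy A (X − 9):
  Y = 72
  X = 158 + 3·72 (−9 from intervention) = 365
  S = 107 − 3·72 + 6·365 = 2081
Change in S: 2081 − 2135 = -54

-54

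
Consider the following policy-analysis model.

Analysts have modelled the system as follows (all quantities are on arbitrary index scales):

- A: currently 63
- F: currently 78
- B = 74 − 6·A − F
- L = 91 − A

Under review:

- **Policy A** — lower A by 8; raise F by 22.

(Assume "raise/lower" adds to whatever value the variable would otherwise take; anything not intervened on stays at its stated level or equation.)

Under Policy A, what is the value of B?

Policy A (A − 8, F + 22):
  A = 63 − 8 = 55
  F = 78 + 22 = 100
  B = 74 − 6·55 − 100 = -356

-356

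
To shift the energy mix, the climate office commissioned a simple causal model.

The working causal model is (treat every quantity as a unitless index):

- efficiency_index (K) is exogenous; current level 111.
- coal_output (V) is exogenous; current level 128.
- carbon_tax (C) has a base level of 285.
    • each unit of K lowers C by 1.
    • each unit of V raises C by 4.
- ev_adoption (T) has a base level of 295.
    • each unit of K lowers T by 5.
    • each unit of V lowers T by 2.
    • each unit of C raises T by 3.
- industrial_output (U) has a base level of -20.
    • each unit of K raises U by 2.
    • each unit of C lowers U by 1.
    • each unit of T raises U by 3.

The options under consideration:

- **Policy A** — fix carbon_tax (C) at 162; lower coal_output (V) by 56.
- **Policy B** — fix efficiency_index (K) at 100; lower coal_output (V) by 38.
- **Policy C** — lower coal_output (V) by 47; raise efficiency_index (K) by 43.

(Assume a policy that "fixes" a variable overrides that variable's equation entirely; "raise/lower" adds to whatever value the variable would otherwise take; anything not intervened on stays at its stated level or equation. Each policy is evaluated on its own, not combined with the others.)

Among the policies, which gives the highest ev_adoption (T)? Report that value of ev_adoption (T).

Policy A (C := 162, V − 56):
  K = 111
  V = 128 − 56 = 72
  C = 162
  T = 295 − 5·111 − 2·72 + 3·162 = 82
Policy B (K := 100, V − 38):
  K = 100
  V = 128 − 38 = 90
  C = 285 − 100 + 4·90 = 545
  T = 295 − 5·100 − 2·90 + 3·545 = 1250
Policy C (V − 47, K + 43):
  K = 111 + 43 = 154
  V = 128 − 47 = 81
  C = 285 − 154 + 4·81 = 455
  T = 295 − 5·154 − 2·81 + 3·455 = 728
Comparing — Policy A: T=82, Policy B: T=1250, Policy C: T=728. Highest is 1250 (Policy B).

1250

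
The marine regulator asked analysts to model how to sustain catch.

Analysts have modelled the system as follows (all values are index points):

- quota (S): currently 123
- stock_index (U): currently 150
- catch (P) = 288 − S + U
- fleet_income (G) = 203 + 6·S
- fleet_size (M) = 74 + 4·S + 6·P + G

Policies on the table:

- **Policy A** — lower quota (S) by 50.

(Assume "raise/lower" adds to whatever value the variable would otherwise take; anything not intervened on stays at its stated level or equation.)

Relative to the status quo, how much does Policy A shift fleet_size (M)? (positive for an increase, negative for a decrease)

Baseline:
  S = 123
  U = 150
  P = 288 − 123 + 150 = 315
  G = 203 + 6·123 = 941
  M = 74 + 4·123 + 6·315 + 941 = 3397
Policy A (S − 50):
  S = 123 − 50 = 73
  U = 150
  P = 288 − 73 + 150 = 365
  G = 203 + 6·73 = 641
  M = 74 + 4·73 + 6·365 + 641 = 3197
Change in M: 3197 − 3397 = -200

-200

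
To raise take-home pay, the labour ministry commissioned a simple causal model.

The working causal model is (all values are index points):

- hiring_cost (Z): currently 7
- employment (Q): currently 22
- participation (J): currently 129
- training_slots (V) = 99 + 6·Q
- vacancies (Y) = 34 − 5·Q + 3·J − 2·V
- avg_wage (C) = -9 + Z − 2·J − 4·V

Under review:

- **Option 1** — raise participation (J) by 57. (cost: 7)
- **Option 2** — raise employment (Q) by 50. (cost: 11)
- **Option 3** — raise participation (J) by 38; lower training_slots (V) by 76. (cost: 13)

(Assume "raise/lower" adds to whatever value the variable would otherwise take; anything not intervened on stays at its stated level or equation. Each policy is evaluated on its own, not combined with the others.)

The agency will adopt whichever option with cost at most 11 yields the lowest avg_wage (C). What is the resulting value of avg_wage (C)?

-2384

Option 1 (J + 57):
  Z = 7
  Q = 22
  J = 129 + 57 = 186
  V = 99 + 6·22 = 231
  C = -9 + 7 − 2·186 − 4·231 = -1298
Option 2 (Q + 50):
  Z = 7
  Q = 22 + 50 = 72
  J = 129
  V = 99 + 6·72 = 531
  C = -9 + 7 − 2·129 − 4·531 = -2384
Comparing — Option 1: C=-1298, Option 2: C=-2384. Lowest is -2384 (Option 2).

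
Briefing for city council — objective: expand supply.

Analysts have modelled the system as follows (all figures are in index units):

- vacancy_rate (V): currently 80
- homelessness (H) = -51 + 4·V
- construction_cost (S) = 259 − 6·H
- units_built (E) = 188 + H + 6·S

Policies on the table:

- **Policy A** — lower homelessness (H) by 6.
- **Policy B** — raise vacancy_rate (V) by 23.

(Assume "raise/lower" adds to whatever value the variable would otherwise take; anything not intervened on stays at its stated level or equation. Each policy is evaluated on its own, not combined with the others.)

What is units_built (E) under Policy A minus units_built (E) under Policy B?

3430

Policy A (H − 6):
  V = 80
  H = -51 + 4·80 (−6 from intervention) = 263
  S = 259 − 6·263 = -1319
  E = 188 + 263 + 6·(-1319) = -7463
Policy B (V + 23):
  V = 80 + 23 = 103
  H = -51 + 4·103 = 361
  S = 259 − 6·361 = -1907
  E = 188 + 361 + 6·(-1907) = -10893
E: -7463 − (-10893) = 3430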